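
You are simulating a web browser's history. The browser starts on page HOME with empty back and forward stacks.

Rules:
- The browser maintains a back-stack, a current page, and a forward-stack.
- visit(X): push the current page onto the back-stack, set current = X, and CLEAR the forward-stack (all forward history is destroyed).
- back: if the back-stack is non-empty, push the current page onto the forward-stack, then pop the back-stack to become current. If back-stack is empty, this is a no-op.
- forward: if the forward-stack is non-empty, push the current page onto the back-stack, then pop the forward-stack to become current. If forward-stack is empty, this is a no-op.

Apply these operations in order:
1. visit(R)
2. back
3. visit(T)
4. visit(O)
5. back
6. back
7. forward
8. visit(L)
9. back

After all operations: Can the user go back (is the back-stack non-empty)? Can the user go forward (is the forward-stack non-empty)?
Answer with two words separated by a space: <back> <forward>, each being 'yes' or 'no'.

After 1 (visit(R)): cur=R back=1 fwd=0
After 2 (back): cur=HOME back=0 fwd=1
After 3 (visit(T)): cur=T back=1 fwd=0
After 4 (visit(O)): cur=O back=2 fwd=0
After 5 (back): cur=T back=1 fwd=1
After 6 (back): cur=HOME back=0 fwd=2
After 7 (forward): cur=T back=1 fwd=1
After 8 (visit(L)): cur=L back=2 fwd=0
After 9 (back): cur=T back=1 fwd=1

Answer: yes yes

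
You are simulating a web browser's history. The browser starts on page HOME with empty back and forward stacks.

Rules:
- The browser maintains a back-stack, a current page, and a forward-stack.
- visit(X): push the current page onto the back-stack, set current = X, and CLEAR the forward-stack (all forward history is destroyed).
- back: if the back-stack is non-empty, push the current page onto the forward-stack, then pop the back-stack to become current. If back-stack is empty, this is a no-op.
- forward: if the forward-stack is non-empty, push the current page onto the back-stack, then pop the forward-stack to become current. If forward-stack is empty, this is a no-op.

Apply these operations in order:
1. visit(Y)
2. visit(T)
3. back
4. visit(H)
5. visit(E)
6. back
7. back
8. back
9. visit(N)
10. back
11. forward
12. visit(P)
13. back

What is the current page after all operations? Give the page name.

Answer: N

Derivation:
After 1 (visit(Y)): cur=Y back=1 fwd=0
After 2 (visit(T)): cur=T back=2 fwd=0
After 3 (back): cur=Y back=1 fwd=1
After 4 (visit(H)): cur=H back=2 fwd=0
After 5 (visit(E)): cur=E back=3 fwd=0
After 6 (back): cur=H back=2 fwd=1
After 7 (back): cur=Y back=1 fwd=2
After 8 (back): cur=HOME back=0 fwd=3
After 9 (visit(N)): cur=N back=1 fwd=0
After 10 (back): cur=HOME back=0 fwd=1
After 11 (forward): cur=N back=1 fwd=0
After 12 (visit(P)): cur=P back=2 fwd=0
After 13 (back): cur=N back=1 fwd=1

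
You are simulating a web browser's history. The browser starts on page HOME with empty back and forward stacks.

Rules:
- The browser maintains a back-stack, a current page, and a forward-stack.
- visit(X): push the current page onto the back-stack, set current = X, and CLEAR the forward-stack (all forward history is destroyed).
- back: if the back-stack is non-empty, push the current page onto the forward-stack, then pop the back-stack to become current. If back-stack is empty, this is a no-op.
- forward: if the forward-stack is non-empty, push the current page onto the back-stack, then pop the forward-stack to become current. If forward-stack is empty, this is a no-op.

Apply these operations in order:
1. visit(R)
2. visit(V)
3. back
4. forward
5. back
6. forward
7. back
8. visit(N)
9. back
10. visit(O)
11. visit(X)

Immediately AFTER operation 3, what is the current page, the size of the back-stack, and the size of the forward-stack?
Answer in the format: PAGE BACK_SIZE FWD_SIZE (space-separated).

After 1 (visit(R)): cur=R back=1 fwd=0
After 2 (visit(V)): cur=V back=2 fwd=0
After 3 (back): cur=R back=1 fwd=1

R 1 1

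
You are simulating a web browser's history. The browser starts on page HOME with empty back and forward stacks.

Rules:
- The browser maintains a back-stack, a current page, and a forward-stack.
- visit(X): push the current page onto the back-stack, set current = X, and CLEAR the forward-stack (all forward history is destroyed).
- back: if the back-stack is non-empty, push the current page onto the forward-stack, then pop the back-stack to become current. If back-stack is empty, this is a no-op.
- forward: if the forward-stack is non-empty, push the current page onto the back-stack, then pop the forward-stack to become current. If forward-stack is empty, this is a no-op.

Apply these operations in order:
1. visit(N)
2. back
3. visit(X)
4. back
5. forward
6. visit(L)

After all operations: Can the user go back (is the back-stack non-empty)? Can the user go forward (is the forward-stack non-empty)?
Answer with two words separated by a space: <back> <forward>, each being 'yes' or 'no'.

Answer: yes no

Derivation:
After 1 (visit(N)): cur=N back=1 fwd=0
After 2 (back): cur=HOME back=0 fwd=1
After 3 (visit(X)): cur=X back=1 fwd=0
After 4 (back): cur=HOME back=0 fwd=1
After 5 (forward): cur=X back=1 fwd=0
After 6 (visit(L)): cur=L back=2 fwd=0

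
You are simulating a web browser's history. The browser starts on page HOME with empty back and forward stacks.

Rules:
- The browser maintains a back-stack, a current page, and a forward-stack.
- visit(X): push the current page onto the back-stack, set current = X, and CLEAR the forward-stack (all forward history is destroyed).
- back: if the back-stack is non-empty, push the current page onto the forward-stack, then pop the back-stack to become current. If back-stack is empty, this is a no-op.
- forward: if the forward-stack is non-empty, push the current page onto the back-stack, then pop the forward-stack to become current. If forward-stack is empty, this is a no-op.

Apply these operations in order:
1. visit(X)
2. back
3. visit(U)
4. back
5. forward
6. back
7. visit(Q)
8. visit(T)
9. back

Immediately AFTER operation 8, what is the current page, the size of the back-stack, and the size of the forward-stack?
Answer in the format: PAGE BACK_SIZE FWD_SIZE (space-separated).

After 1 (visit(X)): cur=X back=1 fwd=0
After 2 (back): cur=HOME back=0 fwd=1
After 3 (visit(U)): cur=U back=1 fwd=0
After 4 (back): cur=HOME back=0 fwd=1
After 5 (forward): cur=U back=1 fwd=0
After 6 (back): cur=HOME back=0 fwd=1
After 7 (visit(Q)): cur=Q back=1 fwd=0
After 8 (visit(T)): cur=T back=2 fwd=0

T 2 0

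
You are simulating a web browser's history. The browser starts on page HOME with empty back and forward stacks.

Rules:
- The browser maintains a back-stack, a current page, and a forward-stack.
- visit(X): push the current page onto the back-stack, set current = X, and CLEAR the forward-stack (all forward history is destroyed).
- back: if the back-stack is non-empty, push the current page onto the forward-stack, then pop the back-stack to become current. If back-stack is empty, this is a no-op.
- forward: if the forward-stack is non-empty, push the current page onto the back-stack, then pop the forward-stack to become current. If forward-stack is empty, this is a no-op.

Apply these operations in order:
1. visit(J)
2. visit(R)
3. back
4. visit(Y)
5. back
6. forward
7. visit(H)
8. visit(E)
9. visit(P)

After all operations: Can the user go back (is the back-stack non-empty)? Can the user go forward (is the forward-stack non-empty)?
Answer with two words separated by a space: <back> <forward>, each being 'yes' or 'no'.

Answer: yes no

Derivation:
After 1 (visit(J)): cur=J back=1 fwd=0
After 2 (visit(R)): cur=R back=2 fwd=0
After 3 (back): cur=J back=1 fwd=1
After 4 (visit(Y)): cur=Y back=2 fwd=0
After 5 (back): cur=J back=1 fwd=1
After 6 (forward): cur=Y back=2 fwd=0
After 7 (visit(H)): cur=H back=3 fwd=0
After 8 (visit(E)): cur=E back=4 fwd=0
After 9 (visit(P)): cur=P back=5 fwd=0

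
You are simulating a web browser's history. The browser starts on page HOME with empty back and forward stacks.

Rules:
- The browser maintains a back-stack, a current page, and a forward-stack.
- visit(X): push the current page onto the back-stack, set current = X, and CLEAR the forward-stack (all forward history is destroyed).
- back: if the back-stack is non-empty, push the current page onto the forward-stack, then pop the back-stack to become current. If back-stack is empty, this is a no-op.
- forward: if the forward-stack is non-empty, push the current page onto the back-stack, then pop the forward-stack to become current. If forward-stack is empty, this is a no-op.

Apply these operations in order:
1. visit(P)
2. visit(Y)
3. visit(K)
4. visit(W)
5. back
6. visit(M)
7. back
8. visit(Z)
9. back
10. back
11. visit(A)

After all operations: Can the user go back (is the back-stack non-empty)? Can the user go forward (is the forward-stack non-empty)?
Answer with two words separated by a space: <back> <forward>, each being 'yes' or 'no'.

After 1 (visit(P)): cur=P back=1 fwd=0
After 2 (visit(Y)): cur=Y back=2 fwd=0
After 3 (visit(K)): cur=K back=3 fwd=0
After 4 (visit(W)): cur=W back=4 fwd=0
After 5 (back): cur=K back=3 fwd=1
After 6 (visit(M)): cur=M back=4 fwd=0
After 7 (back): cur=K back=3 fwd=1
After 8 (visit(Z)): cur=Z back=4 fwd=0
After 9 (back): cur=K back=3 fwd=1
After 10 (back): cur=Y back=2 fwd=2
After 11 (visit(A)): cur=A back=3 fwd=0

Answer: yes no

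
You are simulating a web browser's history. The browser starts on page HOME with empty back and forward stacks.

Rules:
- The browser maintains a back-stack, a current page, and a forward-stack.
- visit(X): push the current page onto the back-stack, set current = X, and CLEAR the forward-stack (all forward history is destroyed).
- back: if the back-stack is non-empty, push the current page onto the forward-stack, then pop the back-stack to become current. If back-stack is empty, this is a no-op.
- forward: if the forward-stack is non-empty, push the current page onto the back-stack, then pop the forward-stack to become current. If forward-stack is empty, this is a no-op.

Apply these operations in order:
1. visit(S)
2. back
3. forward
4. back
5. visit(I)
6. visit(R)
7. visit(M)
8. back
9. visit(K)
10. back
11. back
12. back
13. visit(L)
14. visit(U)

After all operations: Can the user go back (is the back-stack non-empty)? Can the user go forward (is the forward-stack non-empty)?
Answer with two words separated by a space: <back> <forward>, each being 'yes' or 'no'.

After 1 (visit(S)): cur=S back=1 fwd=0
After 2 (back): cur=HOME back=0 fwd=1
After 3 (forward): cur=S back=1 fwd=0
After 4 (back): cur=HOME back=0 fwd=1
After 5 (visit(I)): cur=I back=1 fwd=0
After 6 (visit(R)): cur=R back=2 fwd=0
After 7 (visit(M)): cur=M back=3 fwd=0
After 8 (back): cur=R back=2 fwd=1
After 9 (visit(K)): cur=K back=3 fwd=0
After 10 (back): cur=R back=2 fwd=1
After 11 (back): cur=I back=1 fwd=2
After 12 (back): cur=HOME back=0 fwd=3
After 13 (visit(L)): cur=L back=1 fwd=0
After 14 (visit(U)): cur=U back=2 fwd=0

Answer: yes no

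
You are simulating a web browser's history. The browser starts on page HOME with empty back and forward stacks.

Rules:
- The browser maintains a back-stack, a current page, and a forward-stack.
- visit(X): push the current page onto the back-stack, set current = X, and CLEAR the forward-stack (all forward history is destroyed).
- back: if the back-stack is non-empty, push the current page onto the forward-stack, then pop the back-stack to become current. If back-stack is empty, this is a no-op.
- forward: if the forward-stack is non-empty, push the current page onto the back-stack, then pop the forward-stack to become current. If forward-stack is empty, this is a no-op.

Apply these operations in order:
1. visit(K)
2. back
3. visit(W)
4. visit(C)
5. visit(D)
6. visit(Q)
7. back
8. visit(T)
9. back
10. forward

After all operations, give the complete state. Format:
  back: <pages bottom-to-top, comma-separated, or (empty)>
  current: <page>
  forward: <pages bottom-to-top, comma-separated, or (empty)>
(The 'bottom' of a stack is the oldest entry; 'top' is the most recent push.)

After 1 (visit(K)): cur=K back=1 fwd=0
After 2 (back): cur=HOME back=0 fwd=1
After 3 (visit(W)): cur=W back=1 fwd=0
After 4 (visit(C)): cur=C back=2 fwd=0
After 5 (visit(D)): cur=D back=3 fwd=0
After 6 (visit(Q)): cur=Q back=4 fwd=0
After 7 (back): cur=D back=3 fwd=1
After 8 (visit(T)): cur=T back=4 fwd=0
After 9 (back): cur=D back=3 fwd=1
After 10 (forward): cur=T back=4 fwd=0

Answer: back: HOME,W,C,D
current: T
forward: (empty)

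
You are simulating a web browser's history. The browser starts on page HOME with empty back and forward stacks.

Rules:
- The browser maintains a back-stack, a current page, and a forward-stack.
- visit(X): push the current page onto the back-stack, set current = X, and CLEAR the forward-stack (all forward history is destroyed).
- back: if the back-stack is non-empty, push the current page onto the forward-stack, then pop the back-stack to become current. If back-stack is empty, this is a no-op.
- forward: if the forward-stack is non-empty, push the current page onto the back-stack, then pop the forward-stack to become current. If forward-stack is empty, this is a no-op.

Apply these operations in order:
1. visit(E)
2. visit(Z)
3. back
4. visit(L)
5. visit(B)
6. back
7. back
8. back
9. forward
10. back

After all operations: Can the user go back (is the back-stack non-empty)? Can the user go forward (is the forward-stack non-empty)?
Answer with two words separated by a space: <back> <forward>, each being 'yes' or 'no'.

Answer: no yes

Derivation:
After 1 (visit(E)): cur=E back=1 fwd=0
After 2 (visit(Z)): cur=Z back=2 fwd=0
After 3 (back): cur=E back=1 fwd=1
After 4 (visit(L)): cur=L back=2 fwd=0
After 5 (visit(B)): cur=B back=3 fwd=0
After 6 (back): cur=L back=2 fwd=1
After 7 (back): cur=E back=1 fwd=2
After 8 (back): cur=HOME back=0 fwd=3
After 9 (forward): cur=E back=1 fwd=2
After 10 (back): cur=HOME back=0 fwd=3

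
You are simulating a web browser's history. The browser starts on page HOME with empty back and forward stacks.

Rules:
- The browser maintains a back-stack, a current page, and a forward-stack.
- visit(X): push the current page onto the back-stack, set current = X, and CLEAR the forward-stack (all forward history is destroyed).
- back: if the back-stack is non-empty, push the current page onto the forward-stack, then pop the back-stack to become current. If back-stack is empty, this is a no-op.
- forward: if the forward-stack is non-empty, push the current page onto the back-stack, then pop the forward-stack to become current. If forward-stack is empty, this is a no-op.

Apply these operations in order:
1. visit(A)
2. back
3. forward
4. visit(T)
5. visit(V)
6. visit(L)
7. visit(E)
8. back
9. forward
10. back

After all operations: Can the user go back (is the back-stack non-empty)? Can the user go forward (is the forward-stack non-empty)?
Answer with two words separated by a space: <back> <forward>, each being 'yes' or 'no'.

Answer: yes yes

Derivation:
After 1 (visit(A)): cur=A back=1 fwd=0
After 2 (back): cur=HOME back=0 fwd=1
After 3 (forward): cur=A back=1 fwd=0
After 4 (visit(T)): cur=T back=2 fwd=0
After 5 (visit(V)): cur=V back=3 fwd=0
After 6 (visit(L)): cur=L back=4 fwd=0
After 7 (visit(E)): cur=E back=5 fwd=0
After 8 (back): cur=L back=4 fwd=1
After 9 (forward): cur=E back=5 fwd=0
After 10 (back): cur=L back=4 fwd=1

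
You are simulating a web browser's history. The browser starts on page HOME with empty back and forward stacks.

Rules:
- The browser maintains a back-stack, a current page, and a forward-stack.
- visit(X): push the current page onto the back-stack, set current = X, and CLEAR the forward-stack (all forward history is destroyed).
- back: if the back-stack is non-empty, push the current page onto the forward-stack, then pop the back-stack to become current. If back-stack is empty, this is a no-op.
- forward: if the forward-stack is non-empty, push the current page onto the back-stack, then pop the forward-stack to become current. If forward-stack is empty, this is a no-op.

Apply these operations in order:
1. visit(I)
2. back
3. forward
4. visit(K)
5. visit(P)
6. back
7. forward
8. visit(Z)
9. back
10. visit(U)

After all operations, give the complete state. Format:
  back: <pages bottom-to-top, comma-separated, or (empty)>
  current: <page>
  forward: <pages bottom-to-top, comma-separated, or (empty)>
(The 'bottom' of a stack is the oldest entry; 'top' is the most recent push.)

After 1 (visit(I)): cur=I back=1 fwd=0
After 2 (back): cur=HOME back=0 fwd=1
After 3 (forward): cur=I back=1 fwd=0
After 4 (visit(K)): cur=K back=2 fwd=0
After 5 (visit(P)): cur=P back=3 fwd=0
After 6 (back): cur=K back=2 fwd=1
After 7 (forward): cur=P back=3 fwd=0
After 8 (visit(Z)): cur=Z back=4 fwd=0
After 9 (back): cur=P back=3 fwd=1
After 10 (visit(U)): cur=U back=4 fwd=0

Answer: back: HOME,I,K,P
current: U
forward: (empty)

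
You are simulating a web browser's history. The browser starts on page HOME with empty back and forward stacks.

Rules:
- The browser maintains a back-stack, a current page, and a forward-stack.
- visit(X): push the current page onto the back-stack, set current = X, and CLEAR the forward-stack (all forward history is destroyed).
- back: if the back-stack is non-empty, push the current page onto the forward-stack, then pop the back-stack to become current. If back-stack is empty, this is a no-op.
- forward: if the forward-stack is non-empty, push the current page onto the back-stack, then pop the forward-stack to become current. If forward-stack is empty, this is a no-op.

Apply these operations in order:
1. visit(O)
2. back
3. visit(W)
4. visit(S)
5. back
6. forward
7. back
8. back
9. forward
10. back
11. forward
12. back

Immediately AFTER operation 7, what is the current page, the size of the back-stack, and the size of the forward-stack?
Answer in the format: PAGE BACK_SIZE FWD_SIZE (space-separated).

After 1 (visit(O)): cur=O back=1 fwd=0
After 2 (back): cur=HOME back=0 fwd=1
After 3 (visit(W)): cur=W back=1 fwd=0
After 4 (visit(S)): cur=S back=2 fwd=0
After 5 (back): cur=W back=1 fwd=1
After 6 (forward): cur=S back=2 fwd=0
After 7 (back): cur=W back=1 fwd=1

W 1 1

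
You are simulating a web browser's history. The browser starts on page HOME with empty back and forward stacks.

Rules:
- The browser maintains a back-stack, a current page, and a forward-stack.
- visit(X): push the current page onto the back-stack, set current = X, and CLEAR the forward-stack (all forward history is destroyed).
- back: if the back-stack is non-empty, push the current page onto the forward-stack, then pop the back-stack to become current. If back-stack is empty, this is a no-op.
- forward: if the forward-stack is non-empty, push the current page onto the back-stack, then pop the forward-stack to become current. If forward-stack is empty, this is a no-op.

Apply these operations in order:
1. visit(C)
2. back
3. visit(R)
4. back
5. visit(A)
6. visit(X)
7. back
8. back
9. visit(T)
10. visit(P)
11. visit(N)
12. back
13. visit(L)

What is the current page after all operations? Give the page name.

After 1 (visit(C)): cur=C back=1 fwd=0
After 2 (back): cur=HOME back=0 fwd=1
After 3 (visit(R)): cur=R back=1 fwd=0
After 4 (back): cur=HOME back=0 fwd=1
After 5 (visit(A)): cur=A back=1 fwd=0
After 6 (visit(X)): cur=X back=2 fwd=0
After 7 (back): cur=A back=1 fwd=1
After 8 (back): cur=HOME back=0 fwd=2
After 9 (visit(T)): cur=T back=1 fwd=0
After 10 (visit(P)): cur=P back=2 fwd=0
After 11 (visit(N)): cur=N back=3 fwd=0
After 12 (back): cur=P back=2 fwd=1
After 13 (visit(L)): cur=L back=3 fwd=0

Answer: L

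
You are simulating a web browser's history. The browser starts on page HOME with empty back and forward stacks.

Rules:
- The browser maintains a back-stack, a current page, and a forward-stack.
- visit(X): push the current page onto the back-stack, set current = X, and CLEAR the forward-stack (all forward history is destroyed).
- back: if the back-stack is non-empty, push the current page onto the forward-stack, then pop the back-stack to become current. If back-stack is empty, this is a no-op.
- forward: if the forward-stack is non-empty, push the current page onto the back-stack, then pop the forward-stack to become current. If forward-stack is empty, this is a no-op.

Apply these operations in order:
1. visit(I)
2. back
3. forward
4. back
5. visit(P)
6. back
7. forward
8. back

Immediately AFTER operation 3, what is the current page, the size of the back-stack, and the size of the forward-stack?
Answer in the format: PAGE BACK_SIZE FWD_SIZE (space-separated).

After 1 (visit(I)): cur=I back=1 fwd=0
After 2 (back): cur=HOME back=0 fwd=1
After 3 (forward): cur=I back=1 fwd=0

I 1 0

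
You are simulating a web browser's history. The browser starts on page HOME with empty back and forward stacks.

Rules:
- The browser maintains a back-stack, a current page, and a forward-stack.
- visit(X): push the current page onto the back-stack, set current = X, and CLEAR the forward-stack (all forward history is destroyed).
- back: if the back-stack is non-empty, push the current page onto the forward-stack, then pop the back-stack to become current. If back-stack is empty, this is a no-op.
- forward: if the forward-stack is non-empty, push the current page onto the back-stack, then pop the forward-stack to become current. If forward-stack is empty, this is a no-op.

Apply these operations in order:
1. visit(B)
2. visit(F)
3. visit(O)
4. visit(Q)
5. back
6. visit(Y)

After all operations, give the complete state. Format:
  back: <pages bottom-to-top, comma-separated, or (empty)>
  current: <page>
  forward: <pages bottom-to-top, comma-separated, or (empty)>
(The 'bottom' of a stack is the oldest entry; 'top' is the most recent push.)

After 1 (visit(B)): cur=B back=1 fwd=0
After 2 (visit(F)): cur=F back=2 fwd=0
After 3 (visit(O)): cur=O back=3 fwd=0
After 4 (visit(Q)): cur=Q back=4 fwd=0
After 5 (back): cur=O back=3 fwd=1
After 6 (visit(Y)): cur=Y back=4 fwd=0

Answer: back: HOME,B,F,O
current: Y
forward: (empty)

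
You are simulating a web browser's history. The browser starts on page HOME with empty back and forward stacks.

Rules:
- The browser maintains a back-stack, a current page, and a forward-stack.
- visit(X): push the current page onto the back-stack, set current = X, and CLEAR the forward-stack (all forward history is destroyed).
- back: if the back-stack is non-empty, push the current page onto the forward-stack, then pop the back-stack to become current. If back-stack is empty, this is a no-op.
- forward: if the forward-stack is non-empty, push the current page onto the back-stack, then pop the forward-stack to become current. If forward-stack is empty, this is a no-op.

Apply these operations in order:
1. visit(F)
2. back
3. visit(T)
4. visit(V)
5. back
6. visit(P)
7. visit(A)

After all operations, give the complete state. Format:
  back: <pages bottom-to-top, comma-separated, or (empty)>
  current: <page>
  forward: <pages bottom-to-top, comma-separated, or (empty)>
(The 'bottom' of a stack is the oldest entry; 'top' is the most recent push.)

Answer: back: HOME,T,P
current: A
forward: (empty)

Derivation:
After 1 (visit(F)): cur=F back=1 fwd=0
After 2 (back): cur=HOME back=0 fwd=1
After 3 (visit(T)): cur=T back=1 fwd=0
After 4 (visit(V)): cur=V back=2 fwd=0
After 5 (back): cur=T back=1 fwd=1
After 6 (visit(P)): cur=P back=2 fwd=0
After 7 (visit(A)): cur=A back=3 fwd=0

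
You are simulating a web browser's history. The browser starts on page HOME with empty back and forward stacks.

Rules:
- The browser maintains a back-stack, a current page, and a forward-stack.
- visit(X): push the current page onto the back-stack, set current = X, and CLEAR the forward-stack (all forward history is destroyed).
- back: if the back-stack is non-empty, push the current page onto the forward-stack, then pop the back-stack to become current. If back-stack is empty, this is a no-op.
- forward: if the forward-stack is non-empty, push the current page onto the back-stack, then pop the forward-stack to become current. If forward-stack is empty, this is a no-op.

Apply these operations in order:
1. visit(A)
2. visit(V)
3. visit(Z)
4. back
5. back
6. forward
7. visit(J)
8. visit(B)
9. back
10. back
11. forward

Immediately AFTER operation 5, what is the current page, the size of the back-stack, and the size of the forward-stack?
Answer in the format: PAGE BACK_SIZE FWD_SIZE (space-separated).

After 1 (visit(A)): cur=A back=1 fwd=0
After 2 (visit(V)): cur=V back=2 fwd=0
After 3 (visit(Z)): cur=Z back=3 fwd=0
After 4 (back): cur=V back=2 fwd=1
After 5 (back): cur=A back=1 fwd=2

A 1 2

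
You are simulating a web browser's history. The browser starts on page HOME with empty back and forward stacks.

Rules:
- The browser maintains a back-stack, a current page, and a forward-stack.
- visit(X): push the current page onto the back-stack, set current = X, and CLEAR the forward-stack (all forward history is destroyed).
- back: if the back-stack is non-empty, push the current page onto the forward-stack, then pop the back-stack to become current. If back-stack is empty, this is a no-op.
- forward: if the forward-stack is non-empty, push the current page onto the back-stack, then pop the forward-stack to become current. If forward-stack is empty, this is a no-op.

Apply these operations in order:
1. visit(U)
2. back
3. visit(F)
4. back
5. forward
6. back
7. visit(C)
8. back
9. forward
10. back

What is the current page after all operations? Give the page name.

Answer: HOME

Derivation:
After 1 (visit(U)): cur=U back=1 fwd=0
After 2 (back): cur=HOME back=0 fwd=1
After 3 (visit(F)): cur=F back=1 fwd=0
After 4 (back): cur=HOME back=0 fwd=1
After 5 (forward): cur=F back=1 fwd=0
After 6 (back): cur=HOME back=0 fwd=1
After 7 (visit(C)): cur=C back=1 fwd=0
After 8 (back): cur=HOME back=0 fwd=1
After 9 (forward): cur=C back=1 fwd=0
After 10 (back): cur=HOME back=0 fwd=1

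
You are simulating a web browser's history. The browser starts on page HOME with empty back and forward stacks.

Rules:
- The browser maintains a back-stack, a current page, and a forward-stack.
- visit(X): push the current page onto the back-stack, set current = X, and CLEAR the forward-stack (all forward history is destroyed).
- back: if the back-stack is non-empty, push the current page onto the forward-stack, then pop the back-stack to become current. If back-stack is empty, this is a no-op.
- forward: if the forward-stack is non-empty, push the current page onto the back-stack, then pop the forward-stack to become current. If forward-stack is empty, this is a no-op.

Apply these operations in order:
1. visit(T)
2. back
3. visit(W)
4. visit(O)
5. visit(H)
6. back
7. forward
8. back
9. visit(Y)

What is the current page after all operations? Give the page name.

Answer: Y

Derivation:
After 1 (visit(T)): cur=T back=1 fwd=0
After 2 (back): cur=HOME back=0 fwd=1
After 3 (visit(W)): cur=W back=1 fwd=0
After 4 (visit(O)): cur=O back=2 fwd=0
After 5 (visit(H)): cur=H back=3 fwd=0
After 6 (back): cur=O back=2 fwd=1
After 7 (forward): cur=H back=3 fwd=0
After 8 (back): cur=O back=2 fwd=1
After 9 (visit(Y)): cur=Y back=3 fwd=0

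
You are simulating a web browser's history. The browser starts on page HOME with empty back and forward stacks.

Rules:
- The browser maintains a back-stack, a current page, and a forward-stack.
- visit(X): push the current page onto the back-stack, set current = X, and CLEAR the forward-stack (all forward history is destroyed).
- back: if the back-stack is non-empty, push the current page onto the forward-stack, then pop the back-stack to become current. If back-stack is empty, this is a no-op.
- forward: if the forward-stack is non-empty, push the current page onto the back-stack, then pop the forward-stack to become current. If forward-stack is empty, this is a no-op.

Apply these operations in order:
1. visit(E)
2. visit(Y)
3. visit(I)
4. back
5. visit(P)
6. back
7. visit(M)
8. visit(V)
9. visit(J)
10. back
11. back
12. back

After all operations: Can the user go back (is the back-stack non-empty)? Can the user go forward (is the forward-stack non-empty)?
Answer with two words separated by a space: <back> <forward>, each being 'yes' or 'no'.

After 1 (visit(E)): cur=E back=1 fwd=0
After 2 (visit(Y)): cur=Y back=2 fwd=0
After 3 (visit(I)): cur=I back=3 fwd=0
After 4 (back): cur=Y back=2 fwd=1
After 5 (visit(P)): cur=P back=3 fwd=0
After 6 (back): cur=Y back=2 fwd=1
After 7 (visit(M)): cur=M back=3 fwd=0
After 8 (visit(V)): cur=V back=4 fwd=0
After 9 (visit(J)): cur=J back=5 fwd=0
After 10 (back): cur=V back=4 fwd=1
After 11 (back): cur=M back=3 fwd=2
After 12 (back): cur=Y back=2 fwd=3

Answer: yes yes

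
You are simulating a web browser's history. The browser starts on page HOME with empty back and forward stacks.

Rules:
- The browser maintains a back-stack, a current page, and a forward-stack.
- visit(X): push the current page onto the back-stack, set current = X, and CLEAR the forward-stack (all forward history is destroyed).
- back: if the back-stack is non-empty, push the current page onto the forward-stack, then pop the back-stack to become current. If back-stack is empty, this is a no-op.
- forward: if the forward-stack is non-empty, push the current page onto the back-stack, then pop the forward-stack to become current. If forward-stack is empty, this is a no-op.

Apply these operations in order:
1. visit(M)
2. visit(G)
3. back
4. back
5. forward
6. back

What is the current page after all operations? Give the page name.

Answer: HOME

Derivation:
After 1 (visit(M)): cur=M back=1 fwd=0
After 2 (visit(G)): cur=G back=2 fwd=0
After 3 (back): cur=M back=1 fwd=1
After 4 (back): cur=HOME back=0 fwd=2
After 5 (forward): cur=M back=1 fwd=1
After 6 (back): cur=HOME back=0 fwd=2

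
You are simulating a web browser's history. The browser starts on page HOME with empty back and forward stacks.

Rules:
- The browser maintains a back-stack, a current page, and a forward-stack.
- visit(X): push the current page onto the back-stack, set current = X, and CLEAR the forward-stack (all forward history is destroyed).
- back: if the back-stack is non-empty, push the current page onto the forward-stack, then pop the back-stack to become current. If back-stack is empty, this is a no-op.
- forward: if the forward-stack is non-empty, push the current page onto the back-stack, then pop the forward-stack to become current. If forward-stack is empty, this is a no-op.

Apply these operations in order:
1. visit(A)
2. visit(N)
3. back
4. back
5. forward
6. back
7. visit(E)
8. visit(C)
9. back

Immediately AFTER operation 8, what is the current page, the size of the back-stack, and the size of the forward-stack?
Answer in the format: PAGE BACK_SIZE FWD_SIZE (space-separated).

After 1 (visit(A)): cur=A back=1 fwd=0
After 2 (visit(N)): cur=N back=2 fwd=0
After 3 (back): cur=A back=1 fwd=1
After 4 (back): cur=HOME back=0 fwd=2
After 5 (forward): cur=A back=1 fwd=1
After 6 (back): cur=HOME back=0 fwd=2
After 7 (visit(E)): cur=E back=1 fwd=0
After 8 (visit(C)): cur=C back=2 fwd=0

C 2 0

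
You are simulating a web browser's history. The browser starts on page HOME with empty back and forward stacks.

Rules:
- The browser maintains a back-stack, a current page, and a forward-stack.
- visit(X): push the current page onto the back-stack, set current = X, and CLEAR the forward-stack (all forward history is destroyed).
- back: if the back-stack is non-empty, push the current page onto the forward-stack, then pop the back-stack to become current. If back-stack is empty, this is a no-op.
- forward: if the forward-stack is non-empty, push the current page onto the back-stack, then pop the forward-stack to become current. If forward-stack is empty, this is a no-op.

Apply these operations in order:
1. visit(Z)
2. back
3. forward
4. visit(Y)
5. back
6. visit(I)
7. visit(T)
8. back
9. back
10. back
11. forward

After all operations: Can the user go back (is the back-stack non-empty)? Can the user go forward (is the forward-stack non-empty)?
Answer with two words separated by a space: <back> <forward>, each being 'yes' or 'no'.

Answer: yes yes

Derivation:
After 1 (visit(Z)): cur=Z back=1 fwd=0
After 2 (back): cur=HOME back=0 fwd=1
After 3 (forward): cur=Z back=1 fwd=0
After 4 (visit(Y)): cur=Y back=2 fwd=0
After 5 (back): cur=Z back=1 fwd=1
After 6 (visit(I)): cur=I back=2 fwd=0
After 7 (visit(T)): cur=T back=3 fwd=0
After 8 (back): cur=I back=2 fwd=1
After 9 (back): cur=Z back=1 fwd=2
After 10 (back): cur=HOME back=0 fwd=3
After 11 (forward): cur=Z back=1 fwd=2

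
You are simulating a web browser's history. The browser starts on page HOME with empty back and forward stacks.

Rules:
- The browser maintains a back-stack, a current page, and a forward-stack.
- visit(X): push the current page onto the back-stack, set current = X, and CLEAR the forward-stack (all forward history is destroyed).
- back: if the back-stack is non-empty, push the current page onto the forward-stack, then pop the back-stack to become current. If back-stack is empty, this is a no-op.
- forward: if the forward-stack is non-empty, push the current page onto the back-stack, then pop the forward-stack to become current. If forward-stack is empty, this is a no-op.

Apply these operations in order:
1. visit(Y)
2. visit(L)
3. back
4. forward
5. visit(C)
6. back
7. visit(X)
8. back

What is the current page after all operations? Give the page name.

After 1 (visit(Y)): cur=Y back=1 fwd=0
After 2 (visit(L)): cur=L back=2 fwd=0
After 3 (back): cur=Y back=1 fwd=1
After 4 (forward): cur=L back=2 fwd=0
After 5 (visit(C)): cur=C back=3 fwd=0
After 6 (back): cur=L back=2 fwd=1
After 7 (visit(X)): cur=X back=3 fwd=0
After 8 (back): cur=L back=2 fwd=1

Answer: L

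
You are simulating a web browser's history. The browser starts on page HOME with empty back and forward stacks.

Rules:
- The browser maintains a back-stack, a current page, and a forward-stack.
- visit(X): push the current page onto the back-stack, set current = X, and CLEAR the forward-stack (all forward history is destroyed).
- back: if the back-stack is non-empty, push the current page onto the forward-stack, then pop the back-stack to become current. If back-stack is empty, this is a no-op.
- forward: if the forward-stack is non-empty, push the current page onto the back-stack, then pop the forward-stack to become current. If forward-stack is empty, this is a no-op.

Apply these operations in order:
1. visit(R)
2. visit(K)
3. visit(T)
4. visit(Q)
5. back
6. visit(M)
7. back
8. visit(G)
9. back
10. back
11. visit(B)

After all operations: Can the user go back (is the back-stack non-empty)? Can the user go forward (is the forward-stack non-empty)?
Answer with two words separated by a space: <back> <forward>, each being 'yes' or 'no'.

Answer: yes no

Derivation:
After 1 (visit(R)): cur=R back=1 fwd=0
After 2 (visit(K)): cur=K back=2 fwd=0
After 3 (visit(T)): cur=T back=3 fwd=0
After 4 (visit(Q)): cur=Q back=4 fwd=0
After 5 (back): cur=T back=3 fwd=1
After 6 (visit(M)): cur=M back=4 fwd=0
After 7 (back): cur=T back=3 fwd=1
After 8 (visit(G)): cur=G back=4 fwd=0
After 9 (back): cur=T back=3 fwd=1
After 10 (back): cur=K back=2 fwd=2
After 11 (visit(B)): cur=B back=3 fwd=0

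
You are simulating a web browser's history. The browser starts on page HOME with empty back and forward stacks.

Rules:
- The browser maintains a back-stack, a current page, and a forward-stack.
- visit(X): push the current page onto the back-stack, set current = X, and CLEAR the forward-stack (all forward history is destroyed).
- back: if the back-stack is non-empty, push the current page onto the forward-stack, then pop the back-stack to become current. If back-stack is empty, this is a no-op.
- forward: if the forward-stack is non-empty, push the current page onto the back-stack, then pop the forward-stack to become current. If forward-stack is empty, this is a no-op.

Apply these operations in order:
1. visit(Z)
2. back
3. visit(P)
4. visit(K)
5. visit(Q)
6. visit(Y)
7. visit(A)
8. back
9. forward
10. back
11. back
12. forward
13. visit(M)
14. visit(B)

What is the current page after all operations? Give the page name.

Answer: B

Derivation:
After 1 (visit(Z)): cur=Z back=1 fwd=0
After 2 (back): cur=HOME back=0 fwd=1
After 3 (visit(P)): cur=P back=1 fwd=0
After 4 (visit(K)): cur=K back=2 fwd=0
After 5 (visit(Q)): cur=Q back=3 fwd=0
After 6 (visit(Y)): cur=Y back=4 fwd=0
After 7 (visit(A)): cur=A back=5 fwd=0
After 8 (back): cur=Y back=4 fwd=1
After 9 (forward): cur=A back=5 fwd=0
After 10 (back): cur=Y back=4 fwd=1
After 11 (back): cur=Q back=3 fwd=2
After 12 (forward): cur=Y back=4 fwd=1
After 13 (visit(M)): cur=M back=5 fwd=0
After 14 (visit(B)): cur=B back=6 fwd=0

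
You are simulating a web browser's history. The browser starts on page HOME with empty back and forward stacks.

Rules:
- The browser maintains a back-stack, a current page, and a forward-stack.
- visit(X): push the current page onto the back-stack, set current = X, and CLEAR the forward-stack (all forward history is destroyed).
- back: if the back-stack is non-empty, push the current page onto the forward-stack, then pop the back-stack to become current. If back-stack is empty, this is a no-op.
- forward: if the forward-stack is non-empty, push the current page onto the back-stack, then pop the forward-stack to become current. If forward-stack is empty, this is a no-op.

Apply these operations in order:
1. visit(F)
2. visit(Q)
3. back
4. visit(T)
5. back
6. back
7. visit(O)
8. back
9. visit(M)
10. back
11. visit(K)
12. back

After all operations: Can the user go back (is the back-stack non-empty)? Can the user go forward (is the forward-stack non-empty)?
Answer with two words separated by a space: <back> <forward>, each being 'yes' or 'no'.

Answer: no yes

Derivation:
After 1 (visit(F)): cur=F back=1 fwd=0
After 2 (visit(Q)): cur=Q back=2 fwd=0
After 3 (back): cur=F back=1 fwd=1
After 4 (visit(T)): cur=T back=2 fwd=0
After 5 (back): cur=F back=1 fwd=1
After 6 (back): cur=HOME back=0 fwd=2
After 7 (visit(O)): cur=O back=1 fwd=0
After 8 (back): cur=HOME back=0 fwd=1
After 9 (visit(M)): cur=M back=1 fwd=0
After 10 (back): cur=HOME back=0 fwd=1
After 11 (visit(K)): cur=K back=1 fwd=0
After 12 (back): cur=HOME back=0 fwd=1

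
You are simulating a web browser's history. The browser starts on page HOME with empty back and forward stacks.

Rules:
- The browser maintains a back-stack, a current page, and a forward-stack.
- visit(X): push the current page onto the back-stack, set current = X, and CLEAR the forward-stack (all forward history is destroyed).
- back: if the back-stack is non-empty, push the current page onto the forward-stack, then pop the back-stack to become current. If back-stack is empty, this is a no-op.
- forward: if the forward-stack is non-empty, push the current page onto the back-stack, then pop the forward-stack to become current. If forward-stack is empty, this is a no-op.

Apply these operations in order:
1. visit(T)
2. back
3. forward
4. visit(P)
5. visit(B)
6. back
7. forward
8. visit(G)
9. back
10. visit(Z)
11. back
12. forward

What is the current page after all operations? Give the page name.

Answer: Z

Derivation:
After 1 (visit(T)): cur=T back=1 fwd=0
After 2 (back): cur=HOME back=0 fwd=1
After 3 (forward): cur=T back=1 fwd=0
After 4 (visit(P)): cur=P back=2 fwd=0
After 5 (visit(B)): cur=B back=3 fwd=0
After 6 (back): cur=P back=2 fwd=1
After 7 (forward): cur=B back=3 fwd=0
After 8 (visit(G)): cur=G back=4 fwd=0
After 9 (back): cur=B back=3 fwd=1
After 10 (visit(Z)): cur=Z back=4 fwd=0
After 11 (back): cur=B back=3 fwd=1
After 12 (forward): cur=Z back=4 fwd=0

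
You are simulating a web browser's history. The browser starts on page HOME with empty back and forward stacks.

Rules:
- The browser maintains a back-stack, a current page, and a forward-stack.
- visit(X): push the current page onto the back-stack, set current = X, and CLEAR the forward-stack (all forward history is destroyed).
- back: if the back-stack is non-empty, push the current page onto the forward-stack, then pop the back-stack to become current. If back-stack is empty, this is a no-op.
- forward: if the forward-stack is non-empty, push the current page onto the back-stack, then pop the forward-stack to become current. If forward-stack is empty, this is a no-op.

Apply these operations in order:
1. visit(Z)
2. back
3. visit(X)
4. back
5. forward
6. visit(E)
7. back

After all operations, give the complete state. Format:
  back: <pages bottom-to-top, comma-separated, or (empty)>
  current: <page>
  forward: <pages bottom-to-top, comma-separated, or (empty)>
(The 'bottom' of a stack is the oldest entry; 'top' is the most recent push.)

Answer: back: HOME
current: X
forward: E

Derivation:
After 1 (visit(Z)): cur=Z back=1 fwd=0
After 2 (back): cur=HOME back=0 fwd=1
After 3 (visit(X)): cur=X back=1 fwd=0
After 4 (back): cur=HOME back=0 fwd=1
After 5 (forward): cur=X back=1 fwd=0
After 6 (visit(E)): cur=E back=2 fwd=0
After 7 (back): cur=X back=1 fwd=1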